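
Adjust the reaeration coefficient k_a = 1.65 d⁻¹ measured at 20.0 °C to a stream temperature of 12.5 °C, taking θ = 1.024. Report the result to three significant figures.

k_a ≈ 1.38 d⁻¹

k_a(T₂) = k_a(T₁) · θ^(T₂−T₁) = 1.65 × 1.024^(12.5−20.0)
= 1.65 × 1.024^-7.50 = 1.65 × 0.8370 = 1.381 d⁻¹.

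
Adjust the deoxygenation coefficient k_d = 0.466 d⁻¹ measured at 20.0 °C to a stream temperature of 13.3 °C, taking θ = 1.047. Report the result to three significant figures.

k_d ≈ 0.343 d⁻¹

k_d(T₂) = k_d(T₁) · θ^(T₂−T₁) = 0.466 × 1.047^(13.3−20.0)
= 0.466 × 1.047^-6.70 = 0.466 × 0.7351 = 0.3426 d⁻¹.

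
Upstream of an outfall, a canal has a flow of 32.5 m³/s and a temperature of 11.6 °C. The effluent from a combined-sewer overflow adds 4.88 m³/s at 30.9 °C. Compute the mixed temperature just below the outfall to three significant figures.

14.1 °C

Flow-weighted mixing: C = (Q_r C_r + Q_w C_w)/(Q_r + Q_w)
= (32.5×11.6 + 4.88×30.9)/(32.5 + 4.88) = 527.8/37.38 = 14.12 °C.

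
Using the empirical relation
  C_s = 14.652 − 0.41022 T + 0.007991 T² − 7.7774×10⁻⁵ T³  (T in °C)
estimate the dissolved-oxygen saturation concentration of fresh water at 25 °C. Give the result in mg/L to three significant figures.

C_s = 14.652 − 0.41022×25 + 0.007991×25² − 7.7774×10⁻⁵×25³ = 8.176 mg/L.

C_s ≈ 8.18 mg/L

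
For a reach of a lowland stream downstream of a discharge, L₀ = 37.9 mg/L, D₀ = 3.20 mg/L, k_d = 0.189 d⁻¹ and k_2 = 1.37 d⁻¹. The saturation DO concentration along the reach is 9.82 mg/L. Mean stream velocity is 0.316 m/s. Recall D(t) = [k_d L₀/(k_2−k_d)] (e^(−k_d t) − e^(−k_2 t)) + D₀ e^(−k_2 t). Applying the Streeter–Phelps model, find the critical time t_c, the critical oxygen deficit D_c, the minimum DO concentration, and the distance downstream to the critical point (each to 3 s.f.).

At the critical point dD/dt = 0, so k_d L₀ e^(−k_d t) = k_2 D. Substituting D(t) from the Streeter–Phelps equation and solving for t gives
t_c = ln[(k_2/k_d)(1 − D₀(k_2−k_d)/(k_d L₀))] / (k_2−k_d).
Here k_2−k_d = 1.181 d⁻¹ and 1 − D₀(k_2−k_d)/(k_d L₀) = 1 − 3.20×1.181/(0.189×37.9) = 0.4724, so
t_c = ln(7.249 × 0.4724) / 1.181 = 1.231 / 1.181 = 1.042 d.
L(t_c) = L₀ e^(−k_d t_c) = 37.9 × 0.8212 = 31.12 mg/L, and at the critical point k_2 D_c = k_d L, so D_c = (0.189/1.37) × 31.12 = 4.294 mg/L.
Minimum DO = C_s − D_c = 9.82 − 4.294 = 5.526 mg/L.
x_c = v t_c = 0.316 m/s × 1.042 d × 86400 s/d = 28460 m ≈ 28.5 km.

t_c ≈ 1.04 d; D_c ≈ 4.29 mg/L; min DO ≈ 5.53 mg/L; x_c ≈ 28.5 km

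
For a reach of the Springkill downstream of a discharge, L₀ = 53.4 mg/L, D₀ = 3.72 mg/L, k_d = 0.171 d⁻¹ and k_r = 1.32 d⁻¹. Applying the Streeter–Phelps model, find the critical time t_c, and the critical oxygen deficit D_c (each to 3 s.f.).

t_c ≈ 1.23 d; D_c ≈ 5.61 mg/L

t_c = [1/(k_r−k_d)] ln[(k_r/k_d)(1 − D₀(k_r−k_d)/(k_d L₀))]
= [1/(1.32−0.171)] ln[(1.32/0.171)(1 − 3.72×1.149/(0.171×53.4))]
= (1/1.149) ln[7.719 × 0.5319] = 0.8703 × ln(4.106) = 0.8703 × 1.412 = 1.229 d.
L(t_c) = L₀ e^(−k_d t_c) = 53.4 × 0.8104 = 43.28 mg/L, and at the critical point k_r D_c = k_d L, so D_c = (0.171/1.32) × 43.28 = 5.606 mg/L.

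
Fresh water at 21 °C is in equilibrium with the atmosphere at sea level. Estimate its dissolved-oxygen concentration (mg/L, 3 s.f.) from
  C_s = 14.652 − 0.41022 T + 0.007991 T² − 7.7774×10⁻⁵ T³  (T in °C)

C_s = 14.652 − 0.41022×21 + 0.007991×21² − 7.7774×10⁻⁵×21³ = 8.841 mg/L.

C_s ≈ 8.84 mg/L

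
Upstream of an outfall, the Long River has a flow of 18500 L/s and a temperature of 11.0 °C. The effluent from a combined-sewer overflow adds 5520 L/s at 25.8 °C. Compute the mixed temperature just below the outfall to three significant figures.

14.4 °C

Flow-weighted mixing: C = (Q_r C_r + Q_w C_w)/(Q_r + Q_w)
= (18500×11.0 + 5520×25.8)/(18500 + 5520) = 345900/24020 = 14.40 °C.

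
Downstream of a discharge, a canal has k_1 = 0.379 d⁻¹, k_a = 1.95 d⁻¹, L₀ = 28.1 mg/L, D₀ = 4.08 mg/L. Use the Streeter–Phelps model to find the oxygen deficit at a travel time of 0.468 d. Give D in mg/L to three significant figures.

D ≈ 4.59 mg/L

k_1 L₀/(k_a−k_1) = 0.379×28.1/(1.95−0.379) = 10.65/1.571 = 6.779 mg/L.
e^(−k_1 t) = e^(−0.379×0.4680) = 0.8375; e^(−k_a t) = e^(−1.95×0.4680) = 0.4015.
D = 6.779 × (0.8375 − 0.4015) + 4.08 × 0.4015 = 2.956 + 1.638 = 4.594 mg/L.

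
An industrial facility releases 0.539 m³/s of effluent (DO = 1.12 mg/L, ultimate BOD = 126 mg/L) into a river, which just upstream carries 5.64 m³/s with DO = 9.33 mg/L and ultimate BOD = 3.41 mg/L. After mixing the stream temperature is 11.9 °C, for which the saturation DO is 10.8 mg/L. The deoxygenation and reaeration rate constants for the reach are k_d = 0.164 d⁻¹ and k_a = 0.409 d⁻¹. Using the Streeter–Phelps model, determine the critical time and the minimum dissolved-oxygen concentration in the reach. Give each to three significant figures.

Mixed DO = (5.64×9.33 + 0.539×1.12)/(5.64+0.539) = 53.22/6.179 = 8.614 mg/L.
Mixed L₀ = (5.64×3.41 + 0.539×126)/(6.179) = 87.15/6.179 = 14.10 mg/L.
Initial deficit D₀ = C_s − DO₀ = 10.8 − 8.614 = 2.186 mg/L.
t_c = (1/0.2450) ln[(0.409/0.164)(1 − 2.186×0.2450/(0.164×14.10))] = 4.082 × ln(1.916) = 2.655 d.
D_c = (0.164/0.409) × 14.10 × e^(−0.164×2.655) = 0.4010 × 14.10 × 0.6470 = 3.659 mg/L.
Minimum DO = 10.8 − 3.659 = 7.141 mg/L.

t_c ≈ 2.65 d; minimum DO ≈ 7.14 mg/L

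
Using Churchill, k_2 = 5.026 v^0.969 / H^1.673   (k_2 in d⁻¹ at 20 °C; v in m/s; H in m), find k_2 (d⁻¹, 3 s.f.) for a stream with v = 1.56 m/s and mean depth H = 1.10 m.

k_2 ≈ 6.59 d⁻¹

k_2 = 5.026 × 1.56^0.969 / 1.10^1.673 = 5.026 × 1.539 / 1.173 = 6.593 d⁻¹.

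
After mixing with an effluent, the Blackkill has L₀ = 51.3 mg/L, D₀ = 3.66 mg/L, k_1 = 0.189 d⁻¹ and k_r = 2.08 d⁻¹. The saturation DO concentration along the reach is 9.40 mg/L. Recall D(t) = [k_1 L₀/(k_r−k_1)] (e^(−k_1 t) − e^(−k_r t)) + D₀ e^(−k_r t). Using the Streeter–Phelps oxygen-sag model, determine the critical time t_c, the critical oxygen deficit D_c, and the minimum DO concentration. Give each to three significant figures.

t_c = [1/(k_r−k_1)] ln[(k_r/k_1)(1 − D₀(k_r−k_1)/(k_1 L₀))]
= [1/(2.08−0.189)] ln[(2.08/0.189)(1 − 3.66×1.891/(0.189×51.3))]
= (1/1.891) ln[11.01 × 0.2862] = 0.5288 × ln(3.149) = 0.5288 × 1.147 = 0.6067 d.
L(t_c) = L₀ e^(−k_1 t_c) = 51.3 × 0.8917 = 45.74 mg/L, and at the critical point k_r D_c = k_1 L, so D_c = (0.189/2.08) × 45.74 = 4.156 mg/L.
Minimum DO = C_s − D_c = 9.40 − 4.156 = 5.244 mg/L.

t_c ≈ 0.607 d; D_c ≈ 4.16 mg/L; min DO ≈ 5.24 mg/L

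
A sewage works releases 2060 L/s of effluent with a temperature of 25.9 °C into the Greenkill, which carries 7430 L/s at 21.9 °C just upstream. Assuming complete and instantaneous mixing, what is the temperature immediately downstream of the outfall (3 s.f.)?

Flow-weighted mixing: C = (Q_r C_r + Q_w C_w)/(Q_r + Q_w)
= (7430×21.9 + 2060×25.9)/(7430 + 2060) = 216100/9490 = 22.77 °C.

22.8 °C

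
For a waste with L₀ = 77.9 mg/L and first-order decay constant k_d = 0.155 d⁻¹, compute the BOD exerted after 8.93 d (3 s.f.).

y_t = L₀(1 − e^(−k_d t)) = 77.9 × (1 − e^(−0.155×8.93))
= 77.9 × (1 − 0.2505) = 77.9 × 0.7495 = 58.38 mg/L.

y ≈ 58.4 mg/L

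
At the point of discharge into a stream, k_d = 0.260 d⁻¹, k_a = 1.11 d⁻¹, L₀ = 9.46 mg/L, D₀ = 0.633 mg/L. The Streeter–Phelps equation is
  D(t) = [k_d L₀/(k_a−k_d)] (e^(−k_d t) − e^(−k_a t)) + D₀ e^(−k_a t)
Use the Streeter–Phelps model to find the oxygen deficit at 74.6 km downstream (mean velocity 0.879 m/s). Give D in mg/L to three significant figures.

Travel time t = x/v = 74.6 km / (0.879 m/s) = 74600 m / 0.879 m/s = 84870 s = 0.9823 d.
k_d L₀/(k_a−k_d) = 0.260×9.46/(1.11−0.260) = 2.460/0.8500 = 2.894 mg/L.
e^(−k_d t) = e^(−0.260×0.9823) = 0.7746; e^(−k_a t) = e^(−1.11×0.9823) = 0.3361.
D = 2.894 × (0.7746 − 0.3361) + 0.633 × 0.3361 = 1.269 + 0.2128 = 1.482 mg/L.

D ≈ 1.48 mg/L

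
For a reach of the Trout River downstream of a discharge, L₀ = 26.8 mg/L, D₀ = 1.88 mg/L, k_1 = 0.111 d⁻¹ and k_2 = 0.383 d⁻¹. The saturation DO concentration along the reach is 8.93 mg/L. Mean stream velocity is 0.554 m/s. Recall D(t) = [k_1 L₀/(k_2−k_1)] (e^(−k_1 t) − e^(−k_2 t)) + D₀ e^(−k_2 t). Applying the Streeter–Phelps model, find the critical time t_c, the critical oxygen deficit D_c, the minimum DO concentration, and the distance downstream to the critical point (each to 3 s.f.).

At the critical point dD/dt = 0, so k_1 L₀ e^(−k_1 t) = k_2 D. Substituting D(t) from the Streeter–Phelps equation and solving for t gives
t_c = ln[(k_2/k_1)(1 − D₀(k_2−k_1)/(k_1 L₀))] / (k_2−k_1).
Here k_2−k_1 = 0.2720 d⁻¹ and 1 − D₀(k_2−k_1)/(k_1 L₀) = 1 − 1.88×0.2720/(0.111×26.8) = 0.8281, so
t_c = ln(3.450 × 0.8281) / 0.2720 = 1.050 / 0.2720 = 3.860 d.
L(t_c) = L₀ e^(−k_1 t_c) = 26.8 × 0.6515 = 17.46 mg/L, and at the critical point k_2 D_c = k_1 L, so D_c = (0.111/0.383) × 17.46 = 5.060 mg/L.
Minimum DO = C_s − D_c = 8.93 − 5.060 = 3.870 mg/L.
x_c = v t_c = 0.554 m/s × 3.860 d × 86400 s/d = 184800 m ≈ 185 km.

t_c ≈ 3.86 d; D_c ≈ 5.06 mg/L; min DO ≈ 3.87 mg/L; x_c ≈ 185 km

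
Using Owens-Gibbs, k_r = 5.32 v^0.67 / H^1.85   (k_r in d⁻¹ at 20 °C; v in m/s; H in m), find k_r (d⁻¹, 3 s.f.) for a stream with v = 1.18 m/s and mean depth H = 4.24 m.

k_r ≈ 0.411 d⁻¹

k_r = 5.32 × 1.18^0.67 / 4.24^1.85 = 5.32 × 1.117 / 14.48 = 0.4106 d⁻¹.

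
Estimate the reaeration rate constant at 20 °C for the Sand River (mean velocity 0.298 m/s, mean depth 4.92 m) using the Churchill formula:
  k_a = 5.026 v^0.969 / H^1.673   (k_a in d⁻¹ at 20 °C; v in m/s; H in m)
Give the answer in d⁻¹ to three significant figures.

k_a = 5.026 × 0.298^0.969 / 4.92^1.673 = 5.026 × 0.3094 / 14.38 = 0.1082 d⁻¹.

k_a ≈ 0.108 d⁻¹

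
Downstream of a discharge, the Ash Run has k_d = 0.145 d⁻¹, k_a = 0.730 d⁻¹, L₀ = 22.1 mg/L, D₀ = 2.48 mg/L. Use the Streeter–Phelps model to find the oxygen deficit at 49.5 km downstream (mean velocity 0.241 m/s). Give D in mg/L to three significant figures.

Travel time t = x/v = 49.5 km / (0.241 m/s) = 49500 m / 0.241 m/s = 205400 s = 2.377 d.
k_d L₀/(k_a−k_d) = 0.145×22.1/(0.730−0.145) = 3.204/0.5850 = 5.478 mg/L.
e^(−k_d t) = e^(−0.145×2.377) = 0.7084; e^(−k_a t) = e^(−0.730×2.377) = 0.1763.
D = 5.478 × (0.7084 − 0.1763) + 2.48 × 0.1763 = 2.915 + 0.4373 = 3.352 mg/L.

D ≈ 3.35 mg/L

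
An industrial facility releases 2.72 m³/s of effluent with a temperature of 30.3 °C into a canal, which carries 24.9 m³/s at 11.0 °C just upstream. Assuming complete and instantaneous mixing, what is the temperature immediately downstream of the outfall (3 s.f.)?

12.9 °C

Flow-weighted mixing: C = (Q_r C_r + Q_w C_w)/(Q_r + Q_w)
= (24.9×11.0 + 2.72×30.3)/(24.9 + 2.72) = 356.3/27.62 = 12.90 °C.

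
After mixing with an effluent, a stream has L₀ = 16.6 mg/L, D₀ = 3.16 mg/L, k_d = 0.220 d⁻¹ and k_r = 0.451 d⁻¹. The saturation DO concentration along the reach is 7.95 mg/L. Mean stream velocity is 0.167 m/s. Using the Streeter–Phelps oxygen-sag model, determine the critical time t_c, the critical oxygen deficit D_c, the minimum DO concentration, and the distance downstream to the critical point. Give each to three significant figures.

With k_r/k_d = 2.050 and 1 − D₀(k_r−k_d)/(k_d L₀) = 0.8001,
t_c = ln(2.050 × 0.8001) / (0.451 − 0.220) = ln(1.640) / 0.2310 = 0.4948/0.2310 = 2.142 d.
D_c = (k_d/k_r) L₀ e^(−k_d t_c) = (0.220/0.451) × 16.6 × e^(−0.220×2.142) = 0.4878 × 16.6 × 0.6242 = 5.055 mg/L.
Minimum DO = C_s − D_c = 7.95 − 5.055 = 2.895 mg/L.
x_c = v t_c = 0.167 m/s × 2.142 d × 86400 s/d = 30910 m ≈ 30.9 km.

t_c ≈ 2.14 d; D_c ≈ 5.05 mg/L; min DO ≈ 2.90 mg/L; x_c ≈ 30.9 km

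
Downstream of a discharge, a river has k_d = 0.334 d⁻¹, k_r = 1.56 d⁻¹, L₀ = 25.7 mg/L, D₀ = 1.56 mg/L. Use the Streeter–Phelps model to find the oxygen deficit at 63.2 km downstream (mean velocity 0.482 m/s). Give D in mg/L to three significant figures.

D ≈ 3.71 mg/L

Travel time t = x/v = 63.2 km / (0.482 m/s) = 63200 m / 0.482 m/s = 131100 s = 1.518 d.
k_d L₀/(k_r−k_d) = 0.334×25.7/(1.56−0.334) = 8.584/1.226 = 7.001 mg/L.
e^(−k_d t) = e^(−0.334×1.518) = 0.6024; e^(−k_r t) = e^(−1.56×1.518) = 0.09372.
D = 7.001 × (0.6024 − 0.09372) + 1.56 × 0.09372 = 3.561 + 0.1462 = 3.708 mg/L.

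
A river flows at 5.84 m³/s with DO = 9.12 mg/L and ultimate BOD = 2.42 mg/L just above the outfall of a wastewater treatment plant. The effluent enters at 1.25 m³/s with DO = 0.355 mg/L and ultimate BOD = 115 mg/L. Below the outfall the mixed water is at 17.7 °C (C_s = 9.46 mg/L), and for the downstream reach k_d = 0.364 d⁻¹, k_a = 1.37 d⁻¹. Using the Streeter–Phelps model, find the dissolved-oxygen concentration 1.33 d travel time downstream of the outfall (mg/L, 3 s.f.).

DO ≈ 5.49 mg/L

Mixed DO = (5.84×9.12 + 1.25×0.355)/(5.84+1.25) = 53.70/7.090 = 7.575 mg/L.
Mixed L₀ = (5.84×2.42 + 1.25×115)/(7.090) = 157.9/7.090 = 22.27 mg/L.
Initial deficit D₀ = C_s − DO₀ = 9.46 − 7.575 = 1.885 mg/L.
D(1.33) = [0.364×22.27/(1.37−0.364)](e^(−0.364×1.33) − e^(−1.37×1.33)) + 1.885 e^(−1.37×1.33)
= 8.057 × (0.6162 − 0.1617) + 1.885 × 0.1617 = 3.967 mg/L.
DO = 9.46 − 3.967 = 5.493 mg/L.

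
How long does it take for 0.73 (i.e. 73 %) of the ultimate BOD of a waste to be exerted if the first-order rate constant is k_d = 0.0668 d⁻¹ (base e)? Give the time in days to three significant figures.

y/L₀ = 1 − e^(−k_d t) = 0.73 ⇒ e^(−k_d t) = 0.270
t = −ln(0.270) / 0.0668 = 1.309 / 0.0668 = 19.60 d.

t ≈ 19.6 d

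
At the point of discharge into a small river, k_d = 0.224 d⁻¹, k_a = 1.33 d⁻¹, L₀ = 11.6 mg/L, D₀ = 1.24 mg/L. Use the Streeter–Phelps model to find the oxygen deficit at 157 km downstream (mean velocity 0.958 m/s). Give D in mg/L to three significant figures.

Travel time t = x/v = 157 km / (0.958 m/s) = 157000 m / 0.958 m/s = 163900 s = 1.897 d.
k_d L₀/(k_a−k_d) = 0.224×11.6/(1.33−0.224) = 2.598/1.106 = 2.349 mg/L.
e^(−k_d t) = e^(−0.224×1.897) = 0.6538; e^(−k_a t) = e^(−1.33×1.897) = 0.08024.
D = 2.349 × (0.6538 − 0.08024) + 1.24 × 0.08024 = 1.348 + 0.09950 = 1.447 mg/L.

D ≈ 1.45 mg/L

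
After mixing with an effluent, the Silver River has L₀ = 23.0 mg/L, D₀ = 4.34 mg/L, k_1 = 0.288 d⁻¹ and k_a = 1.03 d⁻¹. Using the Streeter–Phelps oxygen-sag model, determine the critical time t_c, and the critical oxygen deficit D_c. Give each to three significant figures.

t_c ≈ 0.820 d; D_c ≈ 5.08 mg/L

t_c = [1/(k_a−k_1)] ln[(k_a/k_1)(1 − D₀(k_a−k_1)/(k_1 L₀))]
= [1/(1.03−0.288)] ln[(1.03/0.288)(1 − 4.34×0.7420/(0.288×23.0))]
= (1/0.7420) ln[3.576 × 0.5138] = 1.348 × ln(1.838) = 1.348 × 0.6085 = 0.8201 d.
D_c = (k_1/k_a) L₀ e^(−k_1 t_c) = (0.288/1.03) × 23.0 × e^(−0.288×0.8201) = 0.2796 × 23.0 × 0.7896 = 5.078 mg/L.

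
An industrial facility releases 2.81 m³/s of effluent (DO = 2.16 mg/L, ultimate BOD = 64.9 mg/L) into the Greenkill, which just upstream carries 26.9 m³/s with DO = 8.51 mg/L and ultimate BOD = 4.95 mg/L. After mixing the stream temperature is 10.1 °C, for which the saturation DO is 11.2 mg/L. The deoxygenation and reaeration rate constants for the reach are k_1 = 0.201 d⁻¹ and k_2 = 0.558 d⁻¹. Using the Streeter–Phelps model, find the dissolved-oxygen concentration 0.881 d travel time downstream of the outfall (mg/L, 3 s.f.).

DO ≈ 7.84 mg/L

Mixed DO = (26.9×8.51 + 2.81×2.16)/(26.9+2.81) = 235.0/29.71 = 7.909 mg/L.
Mixed L₀ = (26.9×4.95 + 2.81×64.9)/(29.71) = 315.5/29.71 = 10.62 mg/L.
Initial deficit D₀ = C_s − DO₀ = 11.2 − 7.909 = 3.291 mg/L.
D(0.881) = [0.201×10.62/(0.558−0.201)](e^(−0.201×0.881) − e^(−0.558×0.881)) + 3.291 e^(−0.558×0.881)
= 5.979 × (0.8377 − 0.6116) + 3.291 × 0.6116 = 3.364 mg/L.
DO = 11.2 − 3.364 = 7.836 mg/L.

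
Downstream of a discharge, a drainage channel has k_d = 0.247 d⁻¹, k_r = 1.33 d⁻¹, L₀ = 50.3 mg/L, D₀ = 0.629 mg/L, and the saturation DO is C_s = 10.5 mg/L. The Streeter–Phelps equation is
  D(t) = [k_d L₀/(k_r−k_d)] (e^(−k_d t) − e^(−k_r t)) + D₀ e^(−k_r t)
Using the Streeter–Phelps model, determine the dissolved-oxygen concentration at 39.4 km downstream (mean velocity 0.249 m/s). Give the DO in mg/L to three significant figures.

Travel time t = x/v = 39.4 km / (0.249 m/s) = 39400 m / 0.249 m/s = 158200 s = 1.831 d.
k_d L₀/(k_r−k_d) = 0.247×50.3/(1.33−0.247) = 12.42/1.083 = 11.47 mg/L.
e^(−k_d t) = e^(−0.247×1.831) = 0.6361; e^(−k_r t) = e^(−1.33×1.831) = 0.08753.
D = 11.47 × (0.6361 − 0.08753) + 0.629 × 0.08753 = 6.293 + 0.05506 = 6.349 mg/L.
DO = C_s − D = 10.5 − 6.349 = 4.151 mg/L.

DO ≈ 4.15 mg/L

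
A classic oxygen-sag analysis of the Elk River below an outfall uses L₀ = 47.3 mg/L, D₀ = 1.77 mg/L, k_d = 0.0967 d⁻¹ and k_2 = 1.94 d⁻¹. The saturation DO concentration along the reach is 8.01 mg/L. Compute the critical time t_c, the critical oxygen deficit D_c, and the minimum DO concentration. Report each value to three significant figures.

t_c = [1/(k_2−k_d)] ln[(k_2/k_d)(1 − D₀(k_2−k_d)/(k_d L₀))]
= [1/(1.94−0.0967)] ln[(1.94/0.0967)(1 − 1.77×1.843/(0.0967×47.3))]
= (1/1.843) ln[20.06 × 0.2867] = 0.5425 × ln(5.751) = 0.5425 × 1.749 = 0.9491 d.
L(t_c) = L₀ e^(−k_d t_c) = 47.3 × 0.9123 = 43.15 mg/L, and at the critical point k_2 D_c = k_d L, so D_c = (0.0967/1.94) × 43.15 = 2.151 mg/L.
Minimum DO = C_s − D_c = 8.01 − 2.151 = 5.859 mg/L.

t_c ≈ 0.949 d; D_c ≈ 2.15 mg/L; min DO ≈ 5.86 mg/L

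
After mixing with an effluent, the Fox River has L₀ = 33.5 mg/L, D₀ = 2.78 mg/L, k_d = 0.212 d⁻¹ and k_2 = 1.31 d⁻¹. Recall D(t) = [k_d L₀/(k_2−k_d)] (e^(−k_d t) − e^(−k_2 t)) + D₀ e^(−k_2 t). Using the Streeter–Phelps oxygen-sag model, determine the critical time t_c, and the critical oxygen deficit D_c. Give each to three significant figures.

t_c ≈ 1.15 d; D_c ≈ 4.25 mg/L

With k_2/k_d = 6.179 and 1 − D₀(k_2−k_d)/(k_d L₀) = 0.5702,
t_c = ln(6.179 × 0.5702) / (1.31 − 0.212) = ln(3.523) / 1.098 = 1.259/1.098 = 1.147 d.
D_c = (k_d/k_2) L₀ e^(−k_d t_c) = (0.212/1.31) × 33.5 × e^(−0.212×1.147) = 0.1618 × 33.5 × 0.7841 = 4.251 mg/L.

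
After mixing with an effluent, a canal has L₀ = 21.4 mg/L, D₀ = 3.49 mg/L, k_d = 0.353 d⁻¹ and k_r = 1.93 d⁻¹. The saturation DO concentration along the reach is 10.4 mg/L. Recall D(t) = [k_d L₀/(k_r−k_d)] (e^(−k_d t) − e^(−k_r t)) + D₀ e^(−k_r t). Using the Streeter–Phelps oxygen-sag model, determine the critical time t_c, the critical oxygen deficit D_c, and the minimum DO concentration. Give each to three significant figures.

t_c ≈ 0.250 d; D_c ≈ 3.58 mg/L; min DO ≈ 6.82 mg/L

With k_r/k_d = 5.467 and 1 − D₀(k_r−k_d)/(k_d L₀) = 0.2714,
t_c = ln(5.467 × 0.2714) / (1.93 − 0.353) = ln(1.484) / 1.577 = 0.3948/1.577 = 0.2503 d.
L(t_c) = L₀ e^(−k_d t_c) = 21.4 × 0.9154 = 19.59 mg/L, and at the critical point k_r D_c = k_d L, so D_c = (0.353/1.93) × 19.59 = 3.583 mg/L.
Minimum DO = C_s − D_c = 10.4 − 3.583 = 6.817 mg/L.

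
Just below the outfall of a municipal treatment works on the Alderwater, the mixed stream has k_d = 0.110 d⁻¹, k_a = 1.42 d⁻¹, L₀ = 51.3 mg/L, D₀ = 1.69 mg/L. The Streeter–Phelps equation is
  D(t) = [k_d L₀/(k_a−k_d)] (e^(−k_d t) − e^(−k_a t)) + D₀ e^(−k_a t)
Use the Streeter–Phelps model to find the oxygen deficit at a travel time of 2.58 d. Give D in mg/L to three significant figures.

k_d L₀/(k_a−k_d) = 0.110×51.3/(1.42−0.110) = 5.643/1.310 = 4.308 mg/L.
e^(−k_d t) = e^(−0.110×2.580) = 0.7529; e^(−k_a t) = e^(−1.42×2.580) = 0.02564.
D = 4.308 × (0.7529 − 0.02564) + 1.69 × 0.02564 = 3.133 + 0.04333 = 3.176 mg/L.

D ≈ 3.18 mg/L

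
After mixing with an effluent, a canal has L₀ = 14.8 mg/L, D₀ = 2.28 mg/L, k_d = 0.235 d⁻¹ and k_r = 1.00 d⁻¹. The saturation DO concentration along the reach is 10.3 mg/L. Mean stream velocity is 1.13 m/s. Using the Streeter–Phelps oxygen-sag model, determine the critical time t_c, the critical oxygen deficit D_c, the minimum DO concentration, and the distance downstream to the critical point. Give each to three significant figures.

t_c ≈ 0.983 d; D_c ≈ 2.76 mg/L; min DO ≈ 7.54 mg/L; x_c ≈ 96.0 km

At the critical point dD/dt = 0, so k_d L₀ e^(−k_d t) = k_r D. Substituting D(t) from the Streeter–Phelps equation and solving for t gives
t_c = ln[(k_r/k_d)(1 − D₀(k_r−k_d)/(k_d L₀))] / (k_r−k_d).
Here k_r−k_d = 0.7650 d⁻¹ and 1 − D₀(k_r−k_d)/(k_d L₀) = 1 − 2.28×0.7650/(0.235×14.8) = 0.4985, so
t_c = ln(4.255 × 0.4985) / 0.7650 = 0.7520 / 0.7650 = 0.9830 d.
D_c = (k_d/k_r) L₀ e^(−k_d t_c) = (0.235/1.00) × 14.8 × e^(−0.235×0.9830) = 0.2350 × 14.8 × 0.7937 = 2.761 mg/L.
Minimum DO = C_s − D_c = 10.3 − 2.761 = 7.539 mg/L.
x_c = v t_c = 1.13 m/s × 0.9830 d × 86400 s/d = 95980 m ≈ 96.0 km.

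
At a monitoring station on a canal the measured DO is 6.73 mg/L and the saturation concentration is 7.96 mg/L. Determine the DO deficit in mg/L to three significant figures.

D = C_s − C = 7.96 − 6.73 = 1.23 mg/L.

D ≈ 1.23 mg/L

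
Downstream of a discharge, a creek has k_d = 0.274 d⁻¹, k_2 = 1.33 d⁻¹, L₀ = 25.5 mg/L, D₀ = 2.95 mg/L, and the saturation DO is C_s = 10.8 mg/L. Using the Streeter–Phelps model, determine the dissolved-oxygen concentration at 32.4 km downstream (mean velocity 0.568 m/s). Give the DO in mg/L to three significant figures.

DO ≈ 6.80 mg/L

Travel time t = x/v = 32.4 km / (0.568 m/s) = 32400 m / 0.568 m/s = 57040 s = 0.6602 d.
k_d L₀/(k_2−k_d) = 0.274×25.5/(1.33−0.274) = 6.987/1.056 = 6.616 mg/L.
e^(−k_d t) = e^(−0.274×0.6602) = 0.8345; e^(−k_2 t) = e^(−1.33×0.6602) = 0.4156.
D = 6.616 × (0.8345 − 0.4156) + 2.95 × 0.4156 = 2.772 + 1.226 = 3.998 mg/L.
DO = C_s − D = 10.8 − 3.998 = 6.802 mg/L.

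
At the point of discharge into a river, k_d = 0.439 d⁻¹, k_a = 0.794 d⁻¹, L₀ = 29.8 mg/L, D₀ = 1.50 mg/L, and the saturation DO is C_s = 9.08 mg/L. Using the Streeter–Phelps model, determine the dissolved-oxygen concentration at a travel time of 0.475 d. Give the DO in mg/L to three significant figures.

DO ≈ 3.41 mg/L

k_d L₀/(k_a−k_d) = 0.439×29.8/(0.794−0.439) = 13.08/0.3550 = 36.85 mg/L.
e^(−k_d t) = e^(−0.439×0.4750) = 0.8118; e^(−k_a t) = e^(−0.794×0.4750) = 0.6858.
D = 36.85 × (0.8118 − 0.6858) + 1.50 × 0.6858 = 4.642 + 1.029 = 5.671 mg/L.
DO = C_s − D = 9.08 − 5.671 = 3.409 mg/L.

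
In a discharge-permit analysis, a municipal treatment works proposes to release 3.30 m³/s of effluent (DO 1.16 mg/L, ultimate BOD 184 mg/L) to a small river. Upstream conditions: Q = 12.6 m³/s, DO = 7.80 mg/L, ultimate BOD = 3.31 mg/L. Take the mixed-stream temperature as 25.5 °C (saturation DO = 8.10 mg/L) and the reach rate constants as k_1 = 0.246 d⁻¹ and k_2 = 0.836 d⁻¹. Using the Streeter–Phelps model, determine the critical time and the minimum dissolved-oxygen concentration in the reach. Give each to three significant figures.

Mixed DO = (12.6×7.80 + 3.30×1.16)/(12.6+3.30) = 102.1/15.90 = 6.422 mg/L.
Mixed L₀ = (12.6×3.31 + 3.30×184)/(15.90) = 648.9/15.90 = 40.81 mg/L.
Initial deficit D₀ = C_s − DO₀ = 8.10 − 6.422 = 1.678 mg/L.
t_c = (1/0.5900) ln[(0.836/0.246)(1 − 1.678×0.5900/(0.246×40.81))] = 1.695 × ln(3.063) = 1.897 d.
D_c = (0.246/0.836) × 40.81 × e^(−0.246×1.897) = 0.2943 × 40.81 × 0.6270 = 7.530 mg/L.
Minimum DO = 8.10 − 7.530 = 0.5699 mg/L.

t_c ≈ 1.90 d; minimum DO ≈ 0.570 mg/L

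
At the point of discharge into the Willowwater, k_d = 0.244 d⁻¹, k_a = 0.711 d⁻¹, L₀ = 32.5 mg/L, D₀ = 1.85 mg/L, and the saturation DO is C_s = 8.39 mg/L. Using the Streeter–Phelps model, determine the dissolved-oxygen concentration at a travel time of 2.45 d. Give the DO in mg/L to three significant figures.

k_d L₀/(k_a−k_d) = 0.244×32.5/(0.711−0.244) = 7.930/0.4670 = 16.98 mg/L.
e^(−k_d t) = e^(−0.244×2.450) = 0.5500; e^(−k_a t) = e^(−0.711×2.450) = 0.1752.
D = 16.98 × (0.5500 − 0.1752) + 1.85 × 0.1752 = 6.365 + 0.3241 = 6.689 mg/L.
DO = C_s − D = 8.39 − 6.689 = 1.701 mg/L.

DO ≈ 1.70 mg/L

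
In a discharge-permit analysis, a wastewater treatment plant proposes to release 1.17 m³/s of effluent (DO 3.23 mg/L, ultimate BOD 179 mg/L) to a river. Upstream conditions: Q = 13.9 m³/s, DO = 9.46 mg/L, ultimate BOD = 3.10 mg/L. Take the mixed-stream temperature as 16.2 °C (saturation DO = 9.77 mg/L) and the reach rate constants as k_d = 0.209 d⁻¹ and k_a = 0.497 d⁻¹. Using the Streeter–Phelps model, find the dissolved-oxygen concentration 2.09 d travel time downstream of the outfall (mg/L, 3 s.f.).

DO ≈ 5.94 mg/L

Mixed DO = (13.9×9.46 + 1.17×3.23)/(13.9+1.17) = 135.3/15.07 = 8.976 mg/L.
Mixed L₀ = (13.9×3.10 + 1.17×179)/(15.07) = 252.5/15.07 = 16.76 mg/L.
Initial deficit D₀ = C_s − DO₀ = 9.77 − 8.976 = 0.7937 mg/L.
D(2.09) = [0.209×16.76/(0.497−0.209)](e^(−0.209×2.09) − e^(−0.497×2.09)) + 0.7937 e^(−0.497×2.09)
= 12.16 × (0.6461 − 0.3539) + 0.7937 × 0.3539 = 3.834 mg/L.
DO = 9.77 − 3.834 = 5.936 mg/L.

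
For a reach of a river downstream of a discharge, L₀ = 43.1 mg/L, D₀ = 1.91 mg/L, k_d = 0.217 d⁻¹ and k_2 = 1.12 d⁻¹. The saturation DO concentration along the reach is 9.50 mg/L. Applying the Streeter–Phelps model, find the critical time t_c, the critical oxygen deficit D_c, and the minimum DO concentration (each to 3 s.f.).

At the critical point dD/dt = 0, so k_d L₀ e^(−k_d t) = k_2 D. Substituting D(t) from the Streeter–Phelps equation and solving for t gives
t_c = ln[(k_2/k_d)(1 − D₀(k_2−k_d)/(k_d L₀))] / (k_2−k_d).
Here k_2−k_d = 0.9030 d⁻¹ and 1 − D₀(k_2−k_d)/(k_d L₀) = 1 − 1.91×0.9030/(0.217×43.1) = 0.8156, so
t_c = ln(5.161 × 0.8156) / 0.9030 = 1.437 / 0.9030 = 1.592 d.
D_c = (k_d/k_2) L₀ e^(−k_d t_c) = (0.217/1.12) × 43.1 × e^(−0.217×1.592) = 0.1937 × 43.1 × 0.7079 = 5.912 mg/L.
Minimum DO = C_s − D_c = 9.50 − 5.912 = 3.588 mg/L.

t_c ≈ 1.59 d; D_c ≈ 5.91 mg/L; min DO ≈ 3.59 mg/L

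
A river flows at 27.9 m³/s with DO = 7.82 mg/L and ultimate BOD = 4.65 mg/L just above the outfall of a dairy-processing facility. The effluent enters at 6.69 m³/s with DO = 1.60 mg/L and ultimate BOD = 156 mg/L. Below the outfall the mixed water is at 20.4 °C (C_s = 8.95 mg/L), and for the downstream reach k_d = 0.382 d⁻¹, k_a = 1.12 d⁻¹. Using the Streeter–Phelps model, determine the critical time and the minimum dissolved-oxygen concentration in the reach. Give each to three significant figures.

Mixed DO = (27.9×7.82 + 6.69×1.60)/(27.9+6.69) = 228.9/34.59 = 6.617 mg/L.
Mixed L₀ = (27.9×4.65 + 6.69×156)/(34.59) = 1173/34.59 = 33.92 mg/L.
Initial deficit D₀ = C_s − DO₀ = 8.95 − 6.617 = 2.333 mg/L.
t_c = (1/0.7380) ln[(1.12/0.382)(1 − 2.333×0.7380/(0.382×33.92))] = 1.355 × ln(2.542) = 1.264 d.
D_c = (0.382/1.12) × 33.92 × e^(−0.382×1.264) = 0.3411 × 33.92 × 0.6169 = 7.138 mg/L.
Minimum DO = 8.95 − 7.138 = 1.812 mg/L.

t_c ≈ 1.26 d; minimum DO ≈ 1.81 mg/L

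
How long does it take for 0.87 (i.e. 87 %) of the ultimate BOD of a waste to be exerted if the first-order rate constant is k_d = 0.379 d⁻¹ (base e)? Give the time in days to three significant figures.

t ≈ 5.38 d

y/L₀ = 1 − e^(−k_d t) = 0.87 ⇒ e^(−k_d t) = 0.130
t = −ln(0.130) / 0.379 = 2.040 / 0.379 = 5.383 d.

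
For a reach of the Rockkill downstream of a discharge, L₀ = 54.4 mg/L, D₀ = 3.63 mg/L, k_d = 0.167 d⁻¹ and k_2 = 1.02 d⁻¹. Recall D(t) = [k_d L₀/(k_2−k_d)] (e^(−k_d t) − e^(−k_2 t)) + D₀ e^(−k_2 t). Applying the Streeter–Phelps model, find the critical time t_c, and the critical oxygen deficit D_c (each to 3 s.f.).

t_c = [1/(k_2−k_d)] ln[(k_2/k_d)(1 − D₀(k_2−k_d)/(k_d L₀))]
= [1/(1.02−0.167)] ln[(1.02/0.167)(1 − 3.63×0.8530/(0.167×54.4))]
= (1/0.8530) ln[6.108 × 0.6592] = 1.172 × ln(4.026) = 1.172 × 1.393 = 1.633 d.
D_c = (k_d/k_2) L₀ e^(−k_d t_c) = (0.167/1.02) × 54.4 × e^(−0.167×1.633) = 0.1637 × 54.4 × 0.7613 = 6.781 mg/L.

t_c ≈ 1.63 d; D_c ≈ 6.78 mg/L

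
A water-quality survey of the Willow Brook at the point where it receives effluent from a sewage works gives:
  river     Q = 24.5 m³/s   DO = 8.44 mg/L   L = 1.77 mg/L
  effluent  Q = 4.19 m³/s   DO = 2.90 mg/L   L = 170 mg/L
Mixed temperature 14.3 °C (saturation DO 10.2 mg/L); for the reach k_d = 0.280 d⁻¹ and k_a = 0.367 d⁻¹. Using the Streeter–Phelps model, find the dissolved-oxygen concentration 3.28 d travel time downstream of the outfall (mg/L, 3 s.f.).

Mixed DO = (24.5×8.44 + 4.19×2.90)/(24.5+4.19) = 218.9/28.69 = 7.631 mg/L.
Mixed L₀ = (24.5×1.77 + 4.19×170)/(28.69) = 755.7/28.69 = 26.34 mg/L.
Initial deficit D₀ = C_s − DO₀ = 10.2 − 7.631 = 2.569 mg/L.
D(3.28) = [0.280×26.34/(0.367−0.280)](e^(−0.280×3.28) − e^(−0.367×3.28)) + 2.569 e^(−0.367×3.28)
= 84.77 × (0.3992 − 0.3001) + 2.569 × 0.3001 = 9.171 mg/L.
DO = 10.2 − 9.171 = 1.029 mg/L.

DO ≈ 1.03 mg/L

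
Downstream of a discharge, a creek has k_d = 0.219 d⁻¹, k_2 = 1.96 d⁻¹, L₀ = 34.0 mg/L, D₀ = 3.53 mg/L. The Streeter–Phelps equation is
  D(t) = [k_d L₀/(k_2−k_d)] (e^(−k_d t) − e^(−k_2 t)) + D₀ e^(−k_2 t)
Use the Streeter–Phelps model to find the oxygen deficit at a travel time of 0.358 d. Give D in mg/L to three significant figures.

D ≈ 3.58 mg/L

k_d L₀/(k_2−k_d) = 0.219×34.0/(1.96−0.219) = 7.446/1.741 = 4.277 mg/L.
e^(−k_d t) = e^(−0.219×0.3580) = 0.9246; e^(−k_2 t) = e^(−1.96×0.3580) = 0.4958.
D = 4.277 × (0.9246 − 0.4958) + 3.53 × 0.4958 = 1.834 + 1.750 = 3.584 mg/L.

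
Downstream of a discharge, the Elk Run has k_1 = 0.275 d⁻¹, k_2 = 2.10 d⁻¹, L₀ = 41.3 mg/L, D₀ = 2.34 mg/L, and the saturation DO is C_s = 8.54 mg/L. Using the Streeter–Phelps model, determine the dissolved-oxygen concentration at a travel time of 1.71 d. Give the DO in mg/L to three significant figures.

k_1 L₀/(k_2−k_1) = 0.275×41.3/(2.10−0.275) = 11.36/1.825 = 6.223 mg/L.
e^(−k_1 t) = e^(−0.275×1.710) = 0.6248; e^(−k_2 t) = e^(−2.10×1.710) = 0.02757.
D = 6.223 × (0.6248 − 0.02757) + 2.34 × 0.02757 = 3.717 + 0.06452 = 3.782 mg/L.
DO = C_s − D = 8.54 − 3.782 = 4.758 mg/L.

DO ≈ 4.76 mg/L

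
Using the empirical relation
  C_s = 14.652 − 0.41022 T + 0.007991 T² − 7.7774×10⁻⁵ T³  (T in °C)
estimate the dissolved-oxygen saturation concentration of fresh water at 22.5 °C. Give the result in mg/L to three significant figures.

C_s = 14.652 − 0.41022×22.5 + 0.007991×22.5² − 7.7774×10⁻⁵×22.5³ = 8.582 mg/L.

C_s ≈ 8.58 mg/L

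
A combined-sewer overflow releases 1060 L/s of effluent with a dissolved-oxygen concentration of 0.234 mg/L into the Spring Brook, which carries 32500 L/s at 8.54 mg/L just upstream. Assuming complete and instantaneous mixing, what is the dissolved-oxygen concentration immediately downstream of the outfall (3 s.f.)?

8.28 mg/L

Flow-weighted mixing: C = (Q_r C_r + Q_w C_w)/(Q_r + Q_w)
= (32500×8.54 + 1060×0.234)/(32500 + 1060) = 277800/33560 = 8.278 mg/L.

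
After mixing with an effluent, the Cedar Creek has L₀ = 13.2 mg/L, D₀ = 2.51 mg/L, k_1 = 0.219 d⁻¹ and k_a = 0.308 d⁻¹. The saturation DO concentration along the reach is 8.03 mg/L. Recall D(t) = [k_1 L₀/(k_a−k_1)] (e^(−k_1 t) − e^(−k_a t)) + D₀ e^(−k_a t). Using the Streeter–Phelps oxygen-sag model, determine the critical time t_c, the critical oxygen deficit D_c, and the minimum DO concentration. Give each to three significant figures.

At the critical point dD/dt = 0, so k_1 L₀ e^(−k_1 t) = k_a D. Substituting D(t) from the Streeter–Phelps equation and solving for t gives
t_c = ln[(k_a/k_1)(1 − D₀(k_a−k_1)/(k_1 L₀))] / (k_a−k_1).
Here k_a−k_1 = 0.08900 d⁻¹ and 1 − D₀(k_a−k_1)/(k_1 L₀) = 1 − 2.51×0.08900/(0.219×13.2) = 0.9227, so
t_c = ln(1.406 × 0.9227) / 0.08900 = 0.2606 / 0.08900 = 2.928 d.
L(t_c) = L₀ e^(−k_1 t_c) = 13.2 × 0.5266 = 6.952 mg/L, and at the critical point k_a D_c = k_1 L, so D_c = (0.219/0.308) × 6.952 = 4.943 mg/L.
Minimum DO = C_s − D_c = 8.03 − 4.943 = 3.087 mg/L.

t_c ≈ 2.93 d; D_c ≈ 4.94 mg/L; min DO ≈ 3.09 mg/L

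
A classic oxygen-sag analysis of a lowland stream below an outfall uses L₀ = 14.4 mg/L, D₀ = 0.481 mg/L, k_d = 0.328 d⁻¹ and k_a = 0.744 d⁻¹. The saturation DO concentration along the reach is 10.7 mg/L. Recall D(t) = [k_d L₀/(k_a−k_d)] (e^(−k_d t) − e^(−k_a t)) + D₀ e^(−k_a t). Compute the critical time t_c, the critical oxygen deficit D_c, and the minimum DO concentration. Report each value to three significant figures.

With k_a/k_d = 2.268 and 1 − D₀(k_a−k_d)/(k_d L₀) = 0.9576,
t_c = ln(2.268 × 0.9576) / (0.744 − 0.328) = ln(2.172) / 0.4160 = 0.7757/0.4160 = 1.865 d.
L(t_c) = L₀ e^(−k_d t_c) = 14.4 × 0.5425 = 7.811 mg/L, and at the critical point k_a D_c = k_d L, so D_c = (0.328/0.744) × 7.811 = 3.444 mg/L.
Minimum DO = C_s − D_c = 10.7 − 3.444 = 7.256 mg/L.

t_c ≈ 1.86 d; D_c ≈ 3.44 mg/L; min DO ≈ 7.26 mg/L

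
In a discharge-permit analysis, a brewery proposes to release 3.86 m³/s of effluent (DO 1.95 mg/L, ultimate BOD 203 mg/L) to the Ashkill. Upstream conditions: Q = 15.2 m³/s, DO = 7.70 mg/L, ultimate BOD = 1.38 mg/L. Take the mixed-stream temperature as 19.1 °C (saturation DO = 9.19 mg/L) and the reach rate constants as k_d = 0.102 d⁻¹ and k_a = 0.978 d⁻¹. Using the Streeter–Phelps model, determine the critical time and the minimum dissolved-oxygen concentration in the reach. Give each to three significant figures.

t_c ≈ 1.69 d; minimum DO ≈ 5.49 mg/L

Mixed DO = (15.2×7.70 + 3.86×1.95)/(15.2+3.86) = 124.6/19.06 = 6.536 mg/L.
Mixed L₀ = (15.2×1.38 + 3.86×203)/(19.06) = 804.6/19.06 = 42.21 mg/L.
Initial deficit D₀ = C_s − DO₀ = 9.19 − 6.536 = 2.654 mg/L.
t_c = (1/0.8760) ln[(0.978/0.102)(1 − 2.654×0.8760/(0.102×42.21))] = 1.142 × ln(4.410) = 1.694 d.
D_c = (0.102/0.978) × 42.21 × e^(−0.102×1.694) = 0.1043 × 42.21 × 0.8413 = 3.704 mg/L.
Minimum DO = 9.19 − 3.704 = 5.486 mg/L.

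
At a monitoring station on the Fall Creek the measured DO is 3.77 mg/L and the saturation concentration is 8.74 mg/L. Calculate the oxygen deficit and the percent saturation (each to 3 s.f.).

D = C_s − C = 8.74 − 3.77 = 4.97 mg/L.
% saturation = 3.77/8.74 × 100 = 43.1 %.

D ≈ 4.97 mg/L; 43.1 % saturation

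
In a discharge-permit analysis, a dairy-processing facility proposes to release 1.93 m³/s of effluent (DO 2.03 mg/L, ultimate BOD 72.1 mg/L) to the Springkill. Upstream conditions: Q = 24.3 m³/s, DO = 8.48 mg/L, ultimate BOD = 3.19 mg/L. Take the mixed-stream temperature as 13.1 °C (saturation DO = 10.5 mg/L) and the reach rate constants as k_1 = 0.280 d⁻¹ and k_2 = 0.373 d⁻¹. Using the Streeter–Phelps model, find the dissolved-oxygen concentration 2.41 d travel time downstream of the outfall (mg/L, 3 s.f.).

DO ≈ 6.94 mg/L

Mixed DO = (24.3×8.48 + 1.93×2.03)/(24.3+1.93) = 210.0/26.23 = 8.005 mg/L.
Mixed L₀ = (24.3×3.19 + 1.93×72.1)/(26.23) = 216.7/26.23 = 8.260 mg/L.
Initial deficit D₀ = C_s − DO₀ = 10.5 − 8.005 = 2.495 mg/L.
D(2.41) = [0.280×8.260/(0.373−0.280)](e^(−0.280×2.41) − e^(−0.373×2.41)) + 2.495 e^(−0.373×2.41)
= 24.87 × (0.5093 − 0.4070) + 2.495 × 0.4070 = 3.558 mg/L.
DO = 10.5 − 3.558 = 6.942 mg/L.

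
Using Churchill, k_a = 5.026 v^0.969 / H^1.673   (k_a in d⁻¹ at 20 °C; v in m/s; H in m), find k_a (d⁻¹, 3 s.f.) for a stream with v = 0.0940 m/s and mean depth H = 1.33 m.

k_a = 5.026 × 0.0940^0.969 / 1.33^1.673 = 5.026 × 0.1011 / 1.611 = 0.3155 d⁻¹.

k_a ≈ 0.315 d⁻¹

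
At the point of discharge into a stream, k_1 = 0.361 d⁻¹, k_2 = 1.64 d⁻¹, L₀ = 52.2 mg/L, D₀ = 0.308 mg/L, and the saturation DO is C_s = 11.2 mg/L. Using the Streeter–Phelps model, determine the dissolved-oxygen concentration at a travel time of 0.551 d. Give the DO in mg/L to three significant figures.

DO ≈ 4.97 mg/L

k_1 L₀/(k_2−k_1) = 0.361×52.2/(1.64−0.361) = 18.84/1.279 = 14.73 mg/L.
e^(−k_1 t) = e^(−0.361×0.5510) = 0.8196; e^(−k_2 t) = e^(−1.64×0.5510) = 0.4051.
D = 14.73 × (0.8196 − 0.4051) + 0.308 × 0.4051 = 6.108 + 0.1248 = 6.232 mg/L.
DO = C_s − D = 11.2 − 6.232 = 4.968 mg/L.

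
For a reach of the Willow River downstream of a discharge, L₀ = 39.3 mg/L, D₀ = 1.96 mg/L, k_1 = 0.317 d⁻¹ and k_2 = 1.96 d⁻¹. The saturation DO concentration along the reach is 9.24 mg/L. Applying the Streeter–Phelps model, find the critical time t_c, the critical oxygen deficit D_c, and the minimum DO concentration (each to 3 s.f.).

t_c ≈ 0.927 d; D_c ≈ 4.74 mg/L; min DO ≈ 4.50 mg/L

t_c = [1/(k_2−k_1)] ln[(k_2/k_1)(1 − D₀(k_2−k_1)/(k_1 L₀))]
= [1/(1.96−0.317)] ln[(1.96/0.317)(1 − 1.96×1.643/(0.317×39.3))]
= (1/1.643) ln[6.183 × 0.7415] = 0.6086 × ln(4.585) = 0.6086 × 1.523 = 0.9268 d.
D_c = (k_1/k_2) L₀ e^(−k_1 t_c) = (0.317/1.96) × 39.3 × e^(−0.317×0.9268) = 0.1617 × 39.3 × 0.7454 = 4.738 mg/L.
Minimum DO = C_s − D_c = 9.24 − 4.738 = 4.502 mg/L.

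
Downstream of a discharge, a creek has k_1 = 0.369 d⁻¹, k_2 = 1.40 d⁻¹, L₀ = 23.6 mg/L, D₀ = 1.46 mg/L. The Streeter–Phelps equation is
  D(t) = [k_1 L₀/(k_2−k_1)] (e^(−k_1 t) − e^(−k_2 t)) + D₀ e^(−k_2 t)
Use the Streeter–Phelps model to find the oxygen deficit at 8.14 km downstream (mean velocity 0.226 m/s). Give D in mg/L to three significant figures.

D ≈ 3.34 mg/L

Travel time t = x/v = 8.14 km / (0.226 m/s) = 8140 m / 0.226 m/s = 36020 s = 0.4169 d.
k_1 L₀/(k_2−k_1) = 0.369×23.6/(1.40−0.369) = 8.708/1.031 = 8.447 mg/L.
e^(−k_1 t) = e^(−0.369×0.4169) = 0.8574; e^(−k_2 t) = e^(−1.40×0.4169) = 0.5579.
D = 8.447 × (0.8574 − 0.5579) + 1.46 × 0.5579 = 2.530 + 0.8145 = 3.345 mg/L.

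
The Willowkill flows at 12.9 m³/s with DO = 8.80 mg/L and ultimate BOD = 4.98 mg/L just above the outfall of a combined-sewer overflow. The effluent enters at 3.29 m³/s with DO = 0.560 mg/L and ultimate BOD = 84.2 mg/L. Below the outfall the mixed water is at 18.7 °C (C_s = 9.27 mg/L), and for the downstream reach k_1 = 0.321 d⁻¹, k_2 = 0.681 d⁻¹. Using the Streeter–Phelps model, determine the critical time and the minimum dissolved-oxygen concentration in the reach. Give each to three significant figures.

t_c ≈ 1.75 d; minimum DO ≈ 3.61 mg/L

Mixed DO = (12.9×8.80 + 3.29×0.560)/(12.9+3.29) = 115.4/16.19 = 7.126 mg/L.
Mixed L₀ = (12.9×4.98 + 3.29×84.2)/(16.19) = 341.3/16.19 = 21.08 mg/L.
Initial deficit D₀ = C_s − DO₀ = 9.27 − 7.126 = 2.144 mg/L.
t_c = (1/0.3600) ln[(0.681/0.321)(1 − 2.144×0.3600/(0.321×21.08))] = 2.778 × ln(1.879) = 1.753 d.
D_c = (0.321/0.681) × 21.08 × e^(−0.321×1.753) = 0.4714 × 21.08 × 0.5697 = 5.661 mg/L.
Minimum DO = 9.27 − 5.661 = 3.609 mg/L.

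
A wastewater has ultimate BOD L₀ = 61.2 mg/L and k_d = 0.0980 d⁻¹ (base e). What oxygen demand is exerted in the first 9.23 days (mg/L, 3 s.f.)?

y_t = L₀(1 − e^(−k_d t)) = 61.2 × (1 − e^(−0.0980×9.23))
= 61.2 × (1 − 0.4047) = 61.2 × 0.5953 = 36.43 mg/L.

y ≈ 36.4 mg/L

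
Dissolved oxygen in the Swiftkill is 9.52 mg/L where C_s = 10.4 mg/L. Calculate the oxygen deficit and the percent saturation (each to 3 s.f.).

D = C_s − C = 10.4 − 9.52 = 0.880 mg/L.
% saturation = 9.52/10.4 × 100 = 91.5 %.

D ≈ 0.880 mg/L; 91.5 % saturation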